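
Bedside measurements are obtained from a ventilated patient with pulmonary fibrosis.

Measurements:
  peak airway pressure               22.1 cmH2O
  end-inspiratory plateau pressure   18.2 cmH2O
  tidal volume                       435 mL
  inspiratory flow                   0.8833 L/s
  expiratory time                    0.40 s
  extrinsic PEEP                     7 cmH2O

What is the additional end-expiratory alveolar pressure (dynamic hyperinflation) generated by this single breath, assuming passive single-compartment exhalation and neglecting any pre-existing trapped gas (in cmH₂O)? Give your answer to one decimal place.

R = (PIP − Pplat)/V̇ = (22.1 − 18.2) / 0.8833 = 3.9/0.8833 = 4.415 cmH2O·s/L.
C = Vt/(Pplat − PEEP) = 435.0 / (18.2 − 7) = 435.0/11.2 = 38.839 mL/cmH2O.
τ = R × C = 4.415 × 0.03884 L/cmH2O = 0.1715 s.
Fraction remaining = e^(−Te/τ) = e^(−0.40/0.1715) = 0.09707; trapped volume = 435.0 × 0.09707 = 42.225 mL.
Additional alveolar pressure from trapping ≈ V_trapped / C = 42.225 / 38.839 = 1.087 cmH2O.

1.1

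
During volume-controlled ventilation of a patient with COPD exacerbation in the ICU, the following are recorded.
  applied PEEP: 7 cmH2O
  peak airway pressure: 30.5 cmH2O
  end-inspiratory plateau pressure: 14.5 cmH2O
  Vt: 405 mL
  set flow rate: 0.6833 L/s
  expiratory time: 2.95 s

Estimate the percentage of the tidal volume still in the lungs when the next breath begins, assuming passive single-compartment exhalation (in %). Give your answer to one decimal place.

R = (PIP − Pplat)/V̇ = (30.5 − 14.5) / 0.6833 = 16.0/0.6833 = 23.416 cmH2O·s/L.
C = Vt/(Pplat − PEEP) = 405.0 / (14.5 − 7) = 405.0/7.5 = 54.0 mL/cmH2O.
τ = R × C = 23.416 × 0.054 L/cmH2O = 1.264 s.
Fraction remaining at end-expiration = e^(−Te/τ) = e^(−2.95/1.264) = 0.09692 → 9.692%.

9.7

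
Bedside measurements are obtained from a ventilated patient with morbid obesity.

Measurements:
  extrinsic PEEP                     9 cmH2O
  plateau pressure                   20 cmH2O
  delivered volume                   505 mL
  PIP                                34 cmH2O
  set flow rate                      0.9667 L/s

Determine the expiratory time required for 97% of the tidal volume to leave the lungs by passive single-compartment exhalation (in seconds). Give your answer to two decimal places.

2.33

R = (PIP − Pplat)/V̇ = (34 − 20) / 0.9667 = 14.0/0.9667 = 14.482 cmH2O·s/L.
C = Vt/(Pplat − PEEP) = 505.0 / (20 − 9) = 505.0/11.0 = 45.909 mL/cmH2O.
τ = R × C = 14.482 × 0.04591 L/cmH2O = 0.6649 s.
t = −τ·ln(1 − 0.97) = −0.6649·ln(0.03) = 2.332 s.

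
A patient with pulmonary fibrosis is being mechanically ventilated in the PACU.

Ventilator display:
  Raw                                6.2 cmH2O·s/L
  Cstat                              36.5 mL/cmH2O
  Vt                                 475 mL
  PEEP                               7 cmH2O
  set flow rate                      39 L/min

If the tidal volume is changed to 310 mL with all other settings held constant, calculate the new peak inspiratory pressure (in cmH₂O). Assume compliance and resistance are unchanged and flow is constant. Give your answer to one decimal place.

19.5

Flow: 39 L/min ÷ 60 = 0.65 L/s.
PIP = Vt/C + R·V̇ + PEEP (constant-flow equation of motion).
Only the elastic term changes: ΔPIP = ΔVt / C = (310 − 475) / 36.5 = -4.521 cmH2O.
Original PIP = 475/36.5 + 6.2×0.65 + 7 = 24.044 cmH2O; new PIP = 24.044 + (-4.521) = 19.523 cmH2O.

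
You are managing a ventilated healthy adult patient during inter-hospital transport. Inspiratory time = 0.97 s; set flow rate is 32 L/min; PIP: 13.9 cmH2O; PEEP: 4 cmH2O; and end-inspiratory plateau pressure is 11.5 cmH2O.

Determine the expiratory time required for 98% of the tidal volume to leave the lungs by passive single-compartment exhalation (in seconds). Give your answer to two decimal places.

1.21

Flow: 32 L/min ÷ 60 = 0.5333 L/s.
Vt = flow × Ti = 0.5333 L/s × 0.97 s × 1000 mL/L = 517.3 mL.
R = (PIP − Pplat)/V̇ = (13.9 − 11.5) / 0.5333 = 2.4/0.5333 = 4.5 cmH2O·s/L.
C = Vt/(Pplat − PEEP) = 517.3 / (11.5 − 4) = 517.3/7.5 = 68.973 mL/cmH2O.
τ = R × C = 4.5 × 0.06897 L/cmH2O = 0.3104 s.
t = −τ·ln(1 − 0.98) = −0.3104·ln(0.02) = 1.214 s.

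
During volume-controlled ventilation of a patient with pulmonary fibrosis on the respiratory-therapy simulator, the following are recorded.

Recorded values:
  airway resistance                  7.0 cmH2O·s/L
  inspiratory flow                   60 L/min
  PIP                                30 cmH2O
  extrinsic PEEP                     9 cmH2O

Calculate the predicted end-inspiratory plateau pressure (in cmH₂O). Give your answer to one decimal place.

Flow: 60 L/min ÷ 60 = 1 L/s.
Pplat = PIP − Raw × flow = 30 − 7.0 × 1 = 30 − 7.0 = 23.0 cmH2O.

23.0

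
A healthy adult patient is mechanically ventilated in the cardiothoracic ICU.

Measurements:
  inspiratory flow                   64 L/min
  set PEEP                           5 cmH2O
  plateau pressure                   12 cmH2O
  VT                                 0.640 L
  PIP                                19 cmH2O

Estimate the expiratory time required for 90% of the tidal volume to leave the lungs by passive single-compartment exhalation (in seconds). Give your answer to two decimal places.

Flow: 64 L/min ÷ 60 = 1.0667 L/s.
R = (PIP − Pplat)/V̇ = (19 − 12) / 1.0667 = 7.0/1.0667 = 6.562 cmH2O·s/L.
C = Vt/(Pplat − PEEP) = 640.0 / (12 − 5) = 640.0/7.0 = 91.429 mL/cmH2O.
τ = R × C = 6.562 × 0.09143 L/cmH2O = 0.6 s.
t = −τ·ln(1 − 0.90) = −0.6·ln(0.1) = 1.382 s.

1.38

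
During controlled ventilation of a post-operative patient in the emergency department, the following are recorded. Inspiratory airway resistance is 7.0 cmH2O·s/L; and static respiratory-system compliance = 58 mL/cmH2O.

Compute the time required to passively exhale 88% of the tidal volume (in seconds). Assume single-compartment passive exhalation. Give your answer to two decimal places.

τ = R × C = 7.0 × 58 mL/cmH2O = 7.0 × 0.058 L/cmH2O = 0.406 s.
Exhaled fraction f = 1 − e^(−t/τ) → t = −τ·ln(1 − f) = −0.406·ln(0.12) = 0.8608 s.

0.86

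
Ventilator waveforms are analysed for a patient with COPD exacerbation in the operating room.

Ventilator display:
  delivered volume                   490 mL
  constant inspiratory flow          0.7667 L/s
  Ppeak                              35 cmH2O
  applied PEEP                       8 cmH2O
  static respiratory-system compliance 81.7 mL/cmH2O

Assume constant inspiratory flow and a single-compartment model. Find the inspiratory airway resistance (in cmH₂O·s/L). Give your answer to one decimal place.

27.4

Equation of motion (constant flow): PIP = Vt/C + R·V̇ + PEEP.
R·V̇ = PIP − Vt/C − PEEP = 35 − 490/81.7 − 8 = 35 − 5.998 − 8 = 21.002 cmH2O.
R = 21.002 / 0.7667 = 27.393 cmH2O·s/L.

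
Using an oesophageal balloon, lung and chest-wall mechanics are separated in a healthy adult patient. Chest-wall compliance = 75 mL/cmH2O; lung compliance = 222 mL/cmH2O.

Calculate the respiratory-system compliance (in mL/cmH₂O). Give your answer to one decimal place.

Lung and chest wall are elastances in series: 1/Crs = 1/CL + 1/Ccw.
1/Crs = 1/222 + 1/75 = 0.01784.
Crs = 56.054 mL/cmH2O.

56.1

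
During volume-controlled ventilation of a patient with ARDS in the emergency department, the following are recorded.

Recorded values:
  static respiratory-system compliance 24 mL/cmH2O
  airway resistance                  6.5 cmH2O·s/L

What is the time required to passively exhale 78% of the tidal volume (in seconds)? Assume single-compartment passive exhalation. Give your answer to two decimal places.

τ = R × C = 6.5 × 24 mL/cmH2O = 6.5 × 0.024 L/cmH2O = 0.156 s.
Exhaled fraction f = 1 − e^(−t/τ) → t = −τ·ln(1 − f) = −0.156·ln(0.22) = 0.2362 s.

0.24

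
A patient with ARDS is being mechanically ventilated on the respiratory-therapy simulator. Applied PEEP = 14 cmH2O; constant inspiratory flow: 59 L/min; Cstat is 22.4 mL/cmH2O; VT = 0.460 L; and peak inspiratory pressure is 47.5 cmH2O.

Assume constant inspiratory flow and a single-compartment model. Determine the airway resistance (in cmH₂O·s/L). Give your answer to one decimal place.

Flow: 59 L/min ÷ 60 = 0.9833 L/s.
Equation of motion (constant flow): PIP = Vt/C + R·V̇ + PEEP.
R·V̇ = PIP − Vt/C − PEEP = 47.5 − 460/22.4 − 14 = 47.5 − 20.536 − 14 = 12.964 cmH2O.
R = 12.964 / 0.9833 = 13.184 cmH2O·s/L.

13.2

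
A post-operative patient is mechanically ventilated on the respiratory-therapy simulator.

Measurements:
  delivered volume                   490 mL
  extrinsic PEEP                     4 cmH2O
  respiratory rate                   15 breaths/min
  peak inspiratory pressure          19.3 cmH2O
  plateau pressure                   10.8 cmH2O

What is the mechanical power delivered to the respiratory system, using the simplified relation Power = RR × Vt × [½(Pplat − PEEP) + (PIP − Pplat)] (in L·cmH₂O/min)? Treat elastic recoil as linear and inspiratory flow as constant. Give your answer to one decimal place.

87.5

Per-breath work = Vt × [½(Pplat−PEEP) + (PIP−Pplat)] = 0.490 × [0.5×6.8 + 8.5] = 0.490 × 11.9 = 5.831 L·cmH2O.
Power = 15 × 5.831 = 87.465 L·cmH2O/min.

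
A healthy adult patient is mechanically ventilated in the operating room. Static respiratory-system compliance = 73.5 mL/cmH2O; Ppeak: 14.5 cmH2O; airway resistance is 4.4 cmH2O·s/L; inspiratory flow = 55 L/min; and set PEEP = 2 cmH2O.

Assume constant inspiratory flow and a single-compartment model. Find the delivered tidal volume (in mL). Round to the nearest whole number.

622

Flow: 55 L/min ÷ 60 = 0.9167 L/s.
Equation of motion (constant flow): PIP = Vt/C + R·V̇ + PEEP.
Vt/C = PIP − R·V̇ − PEEP = 14.5 − 4.033 − 2 = 8.467 cmH2O.
Vt = C × 8.467 = 73.5 × 8.467 = 622.32 mL.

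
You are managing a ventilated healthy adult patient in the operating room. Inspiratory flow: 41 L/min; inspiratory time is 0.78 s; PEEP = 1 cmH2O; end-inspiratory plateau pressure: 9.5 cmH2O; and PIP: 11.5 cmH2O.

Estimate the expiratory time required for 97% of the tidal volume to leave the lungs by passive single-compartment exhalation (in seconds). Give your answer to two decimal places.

0.64

Flow: 41 L/min ÷ 60 = 0.6833 L/s.
Vt = flow × Ti = 0.6833 L/s × 0.78 s × 1000 mL/L = 532.97 mL.
R = (PIP − Pplat)/V̇ = (11.5 − 9.5) / 0.6833 = 2.0/0.6833 = 2.927 cmH2O·s/L.
C = Vt/(Pplat − PEEP) = 532.97 / (9.5 − 1) = 532.97/8.5 = 62.702 mL/cmH2O.
τ = R × C = 2.927 × 0.0627 L/cmH2O = 0.1835 s.
t = −τ·ln(1 − 0.97) = −0.1835·ln(0.03) = 0.6435 s.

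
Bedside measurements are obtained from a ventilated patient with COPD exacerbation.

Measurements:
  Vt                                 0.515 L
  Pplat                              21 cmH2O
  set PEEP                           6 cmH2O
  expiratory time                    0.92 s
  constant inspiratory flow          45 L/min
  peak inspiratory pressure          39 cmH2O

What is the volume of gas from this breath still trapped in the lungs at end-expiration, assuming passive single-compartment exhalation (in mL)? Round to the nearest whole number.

Flow: 45 L/min ÷ 60 = 0.75 L/s.
R = (PIP − Pplat)/V̇ = (39 − 21) / 0.75 = 18.0/0.75 = 24.0 cmH2O·s/L.
C = Vt/(Pplat − PEEP) = 515.0 / (21 − 6) = 515.0/15.0 = 34.333 mL/cmH2O.
τ = R × C = 24.0 × 0.03433 L/cmH2O = 0.8239 s.
Fraction remaining = e^(−Te/τ) = e^(−0.92/0.8239) = 0.3274.
Trapped volume = 515.0 × 0.3274 = 168.61 mL.

169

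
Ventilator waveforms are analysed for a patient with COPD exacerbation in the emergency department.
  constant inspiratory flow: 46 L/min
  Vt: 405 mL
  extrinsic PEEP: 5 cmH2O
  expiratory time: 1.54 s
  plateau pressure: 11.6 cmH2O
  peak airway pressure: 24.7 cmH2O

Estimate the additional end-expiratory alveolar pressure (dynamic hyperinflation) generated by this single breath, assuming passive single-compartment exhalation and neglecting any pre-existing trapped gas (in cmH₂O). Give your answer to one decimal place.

Flow: 46 L/min ÷ 60 = 0.7667 L/s.
R = (PIP − Pplat)/V̇ = (24.7 − 11.6) / 0.7667 = 13.1/0.7667 = 17.086 cmH2O·s/L.
C = Vt/(Pplat − PEEP) = 405.0 / (11.6 − 5) = 405.0/6.6 = 61.364 mL/cmH2O.
τ = R × C = 17.086 × 0.06136 L/cmH2O = 1.048 s.
Fraction remaining = e^(−Te/τ) = e^(−1.54/1.048) = 0.23; trapped volume = 405.0 × 0.23 = 93.15 mL.
Additional alveolar pressure from trapping ≈ V_trapped / C = 93.15 / 61.364 = 1.518 cmH2O.

1.5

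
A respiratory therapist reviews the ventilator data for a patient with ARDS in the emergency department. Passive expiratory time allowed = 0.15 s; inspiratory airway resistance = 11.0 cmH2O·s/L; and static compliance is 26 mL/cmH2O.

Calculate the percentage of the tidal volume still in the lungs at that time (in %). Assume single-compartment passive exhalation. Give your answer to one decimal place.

τ = R × C = 11.0 × 26 mL/cmH2O = 11.0 × 0.026 L/cmH2O = 0.286 s.
Passive exhalation: V(t)/V₀ = e^(−t/τ) = e^(−0.15/0.286) = 0.5919.
Fraction remaining = 0.5919 → 59.19%.

59.2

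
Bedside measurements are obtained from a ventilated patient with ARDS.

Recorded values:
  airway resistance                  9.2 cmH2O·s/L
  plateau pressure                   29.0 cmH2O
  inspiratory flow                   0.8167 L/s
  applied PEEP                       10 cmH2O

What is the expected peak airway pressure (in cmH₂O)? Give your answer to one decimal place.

36.5

PIP = Pplat + Raw × flow = 29.0 + 9.2 × 0.8167 = 29.0 + 7.514 = 36.514 cmH2O.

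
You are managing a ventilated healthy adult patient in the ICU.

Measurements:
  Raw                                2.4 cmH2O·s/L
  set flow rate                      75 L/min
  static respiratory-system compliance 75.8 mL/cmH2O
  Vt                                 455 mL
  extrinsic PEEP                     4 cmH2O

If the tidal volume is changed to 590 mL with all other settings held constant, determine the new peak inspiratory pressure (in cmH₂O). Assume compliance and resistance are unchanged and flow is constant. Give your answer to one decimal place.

14.8

Flow: 75 L/min ÷ 60 = 1.25 L/s.
PIP = Vt/C + R·V̇ + PEEP (constant-flow equation of motion).
Only the elastic term changes: ΔPIP = ΔVt / C = (590 − 455) / 75.8 = 1.781 cmH2O.
Original PIP = 455/75.8 + 2.4×1.25 + 4 = 13.003 cmH2O; new PIP = 13.003 + (1.781) = 14.784 cmH2O.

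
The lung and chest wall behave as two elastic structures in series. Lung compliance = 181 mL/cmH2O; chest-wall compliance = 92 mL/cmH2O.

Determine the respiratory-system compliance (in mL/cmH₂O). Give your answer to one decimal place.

Lung and chest wall are elastances in series: 1/Crs = 1/CL + 1/Ccw.
1/Crs = 1/181 + 1/92 = 0.01639.
Crs = 61.013 mL/cmH2O.

61.0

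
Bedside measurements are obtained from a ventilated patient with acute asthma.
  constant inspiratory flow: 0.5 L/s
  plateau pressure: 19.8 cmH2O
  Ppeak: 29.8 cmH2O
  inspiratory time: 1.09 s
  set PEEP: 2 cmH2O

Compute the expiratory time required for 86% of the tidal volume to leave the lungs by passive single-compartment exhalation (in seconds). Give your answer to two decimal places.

1.20

Vt = flow × Ti = 0.5 L/s × 1.09 s × 1000 mL/L = 545.0 mL.
R = (PIP − Pplat)/V̇ = (29.8 − 19.8) / 0.5 = 10.0/0.5 = 20.0 cmH2O·s/L.
C = Vt/(Pplat − PEEP) = 545.0 / (19.8 − 2) = 545.0/17.8 = 30.618 mL/cmH2O.
τ = R × C = 20.0 × 0.03062 L/cmH2O = 0.6124 s.
t = −τ·ln(1 − 0.86) = −0.6124·ln(0.14) = 1.204 s.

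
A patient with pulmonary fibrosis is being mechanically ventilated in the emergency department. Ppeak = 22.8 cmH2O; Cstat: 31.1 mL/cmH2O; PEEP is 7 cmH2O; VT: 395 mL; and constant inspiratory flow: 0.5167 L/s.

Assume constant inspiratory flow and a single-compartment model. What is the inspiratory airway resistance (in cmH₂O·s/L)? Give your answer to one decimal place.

Equation of motion (constant flow): PIP = Vt/C + R·V̇ + PEEP.
R·V̇ = PIP − Vt/C − PEEP = 22.8 − 395/31.1 − 7 = 22.8 − 12.701 − 7 = 3.099 cmH2O.
R = 3.099 / 0.5167 = 5.998 cmH2O·s/L.

6.0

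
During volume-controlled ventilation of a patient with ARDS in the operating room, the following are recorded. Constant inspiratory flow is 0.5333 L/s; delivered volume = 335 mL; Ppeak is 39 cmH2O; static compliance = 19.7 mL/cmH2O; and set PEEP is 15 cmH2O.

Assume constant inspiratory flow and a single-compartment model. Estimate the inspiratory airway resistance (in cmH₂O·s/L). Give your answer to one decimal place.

13.1

Equation of motion (constant flow): PIP = Vt/C + R·V̇ + PEEP.
R·V̇ = PIP − Vt/C − PEEP = 39 − 335/19.7 − 15 = 39 − 17.005 − 15 = 6.995 cmH2O.
R = 6.995 / 0.5333 = 13.116 cmH2O·s/L.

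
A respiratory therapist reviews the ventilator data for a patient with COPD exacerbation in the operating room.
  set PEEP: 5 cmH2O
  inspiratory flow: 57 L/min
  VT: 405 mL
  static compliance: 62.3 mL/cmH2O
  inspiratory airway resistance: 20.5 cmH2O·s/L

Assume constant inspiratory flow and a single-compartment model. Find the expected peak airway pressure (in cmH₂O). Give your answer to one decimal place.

Flow: 57 L/min ÷ 60 = 0.95 L/s.
Equation of motion (constant flow): PIP = Vt/C + R·V̇ + PEEP.
PIP = 405/62.3 + 20.5×0.95 + 5 = 6.501 + 19.475 + 5 = 30.976 cmH2O.

31.0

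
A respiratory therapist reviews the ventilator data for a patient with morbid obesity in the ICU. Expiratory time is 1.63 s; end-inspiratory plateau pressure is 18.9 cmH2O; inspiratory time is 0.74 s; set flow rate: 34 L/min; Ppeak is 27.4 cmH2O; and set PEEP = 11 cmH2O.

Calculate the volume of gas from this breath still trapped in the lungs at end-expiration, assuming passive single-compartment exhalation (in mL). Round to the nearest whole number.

Flow: 34 L/min ÷ 60 = 0.5667 L/s.
Vt = flow × Ti = 0.5667 L/s × 0.74 s × 1000 mL/L = 419.36 mL.
R = (PIP − Pplat)/V̇ = (27.4 − 18.9) / 0.5667 = 8.5/0.5667 = 14.999 cmH2O·s/L.
C = Vt/(Pplat − PEEP) = 419.36 / (18.9 − 11) = 419.36/7.9 = 53.084 mL/cmH2O.
τ = R × C = 14.999 × 0.05308 L/cmH2O = 0.7961 s.
Fraction remaining = e^(−Te/τ) = e^(−1.63/0.7961) = 0.1291.
Trapped volume = 419.36 × 0.1291 = 54.139 mL.

54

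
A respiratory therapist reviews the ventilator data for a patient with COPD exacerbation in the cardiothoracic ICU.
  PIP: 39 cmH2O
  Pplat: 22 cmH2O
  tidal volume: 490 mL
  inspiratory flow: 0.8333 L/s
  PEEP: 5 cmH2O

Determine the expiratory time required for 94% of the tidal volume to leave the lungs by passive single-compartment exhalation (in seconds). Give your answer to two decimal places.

1.65

R = (PIP − Pplat)/V̇ = (39 − 22) / 0.8333 = 17.0/0.8333 = 20.401 cmH2O·s/L.
C = Vt/(Pplat − PEEP) = 490.0 / (22 − 5) = 490.0/17.0 = 28.824 mL/cmH2O.
τ = R × C = 20.401 × 0.02882 L/cmH2O = 0.588 s.
t = −τ·ln(1 − 0.94) = −0.588·ln(0.06) = 1.654 s.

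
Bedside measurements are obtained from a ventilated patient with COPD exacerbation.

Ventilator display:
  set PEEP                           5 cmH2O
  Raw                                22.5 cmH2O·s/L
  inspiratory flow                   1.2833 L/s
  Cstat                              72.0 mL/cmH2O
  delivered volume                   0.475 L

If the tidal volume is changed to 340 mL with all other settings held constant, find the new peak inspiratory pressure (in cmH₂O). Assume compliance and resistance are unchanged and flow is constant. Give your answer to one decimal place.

38.6

PIP = Vt/C + R·V̇ + PEEP (constant-flow equation of motion).
Only the elastic term changes: ΔPIP = ΔVt / C = (340 − 475) / 72.0 = -1.875 cmH2O.
Original PIP = 475/72.0 + 22.5×1.2833 + 5 = 40.471 cmH2O; new PIP = 40.471 + (-1.875) = 38.596 cmH2O.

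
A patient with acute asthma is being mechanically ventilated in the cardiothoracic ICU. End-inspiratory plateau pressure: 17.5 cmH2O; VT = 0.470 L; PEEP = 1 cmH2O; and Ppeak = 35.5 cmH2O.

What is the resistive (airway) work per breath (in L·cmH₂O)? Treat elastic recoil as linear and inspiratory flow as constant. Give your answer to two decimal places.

8.46

With constant inspiratory flow the resistive pressure is constant at PIP − Pplat = 35.5 − 17.5 = 18.0 cmH2O, so resistive work = 18.0 × 0.470 = 8.46 L·cmH2O.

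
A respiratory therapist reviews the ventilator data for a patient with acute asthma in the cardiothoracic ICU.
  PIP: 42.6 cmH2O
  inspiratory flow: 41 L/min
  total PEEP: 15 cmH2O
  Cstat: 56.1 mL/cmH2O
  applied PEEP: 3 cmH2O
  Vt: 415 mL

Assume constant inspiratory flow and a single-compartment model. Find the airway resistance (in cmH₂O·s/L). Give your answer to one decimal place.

Flow: 41 L/min ÷ 60 = 0.6833 L/s.
Total PEEP = 15 cmH2O (set 3 + intrinsic 12); this is the baseline alveolar pressure.
Equation of motion (constant flow): PIP = Vt/C + R·V̇ + PEEP.
R·V̇ = PIP − Vt/C − PEEP = 42.6 − 415/56.1 − 15 = 42.6 − 7.398 − 15 = 20.202 cmH2O.
R = 20.202 / 0.6833 = 29.565 cmH2O·s/L.

29.6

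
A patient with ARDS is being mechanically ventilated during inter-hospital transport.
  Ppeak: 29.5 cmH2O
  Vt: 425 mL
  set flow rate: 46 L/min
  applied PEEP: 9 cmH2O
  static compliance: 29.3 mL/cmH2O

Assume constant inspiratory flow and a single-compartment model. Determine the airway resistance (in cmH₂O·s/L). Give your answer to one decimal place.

7.8

Flow: 46 L/min ÷ 60 = 0.7667 L/s.
Equation of motion (constant flow): PIP = Vt/C + R·V̇ + PEEP.
R·V̇ = PIP − Vt/C − PEEP = 29.5 − 425/29.3 − 9 = 29.5 − 14.505 − 9 = 5.995 cmH2O.
R = 5.995 / 0.7667 = 7.819 cmH2O·s/L.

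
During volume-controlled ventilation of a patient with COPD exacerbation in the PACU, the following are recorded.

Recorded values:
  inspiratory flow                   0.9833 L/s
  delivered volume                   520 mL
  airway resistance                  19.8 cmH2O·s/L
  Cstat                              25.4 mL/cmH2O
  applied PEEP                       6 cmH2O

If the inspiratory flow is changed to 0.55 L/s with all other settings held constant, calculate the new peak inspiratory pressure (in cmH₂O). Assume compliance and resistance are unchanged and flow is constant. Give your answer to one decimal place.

37.4

PIP = Vt/C + R·V̇ + PEEP (constant-flow equation of motion).
Only the resistive term changes: ΔPIP = R × ΔV̇ = 19.8 × (0.55 − 0.9833) = 19.8 × -0.4333 = -8.579 cmH2O.
Original PIP = 520/25.4 + 19.8×0.9833 + 6 = 45.942 cmH2O; new PIP = 45.942 + (-8.579) = 37.363 cmH2O.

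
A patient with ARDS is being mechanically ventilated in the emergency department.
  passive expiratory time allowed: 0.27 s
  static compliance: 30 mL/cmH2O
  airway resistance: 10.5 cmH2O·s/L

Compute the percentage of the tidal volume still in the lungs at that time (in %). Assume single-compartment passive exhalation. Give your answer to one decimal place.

τ = R × C = 10.5 × 30 mL/cmH2O = 10.5 × 0.030 L/cmH2O = 0.315 s.
Passive exhalation: V(t)/V₀ = e^(−t/τ) = e^(−0.27/0.315) = 0.4244.
Fraction remaining = 0.4244 → 42.44%.

42.4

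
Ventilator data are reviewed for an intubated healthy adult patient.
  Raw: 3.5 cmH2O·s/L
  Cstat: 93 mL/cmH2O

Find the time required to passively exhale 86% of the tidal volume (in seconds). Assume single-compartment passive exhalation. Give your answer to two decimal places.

τ = R × C = 3.5 × 93 mL/cmH2O = 3.5 × 0.093 L/cmH2O = 0.3255 s.
Exhaled fraction f = 1 − e^(−t/τ) → t = −τ·ln(1 − f) = −0.3255·ln(0.14) = 0.64 s.

0.64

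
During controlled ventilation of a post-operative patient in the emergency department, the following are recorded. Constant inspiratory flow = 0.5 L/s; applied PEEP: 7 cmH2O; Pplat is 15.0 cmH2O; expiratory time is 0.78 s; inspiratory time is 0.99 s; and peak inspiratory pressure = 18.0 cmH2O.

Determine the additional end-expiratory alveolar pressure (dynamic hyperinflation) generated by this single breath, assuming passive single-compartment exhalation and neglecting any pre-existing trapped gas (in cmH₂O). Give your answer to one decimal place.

1.0

Vt = flow × Ti = 0.5 L/s × 0.99 s × 1000 mL/L = 495.0 mL.
R = (PIP − Pplat)/V̇ = (18.0 − 15.0) / 0.5 = 3.0/0.5 = 6.0 cmH2O·s/L.
C = Vt/(Pplat − PEEP) = 495.0 / (15.0 − 7) = 495.0/8.0 = 61.875 mL/cmH2O.
τ = R × C = 6.0 × 0.06188 L/cmH2O = 0.3713 s.
Fraction remaining = e^(−Te/τ) = e^(−0.78/0.3713) = 0.1224; trapped volume = 495.0 × 0.1224 = 60.588 mL.
Additional alveolar pressure from trapping ≈ V_trapped / C = 60.588 / 61.875 = 0.9792 cmH2O.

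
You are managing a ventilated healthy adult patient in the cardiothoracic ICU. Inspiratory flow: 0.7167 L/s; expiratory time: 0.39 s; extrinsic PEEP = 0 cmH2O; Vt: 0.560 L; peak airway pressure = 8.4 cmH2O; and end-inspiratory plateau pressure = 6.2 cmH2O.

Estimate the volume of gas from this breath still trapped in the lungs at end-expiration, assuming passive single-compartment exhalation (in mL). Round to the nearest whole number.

137

R = (PIP − Pplat)/V̇ = (8.4 − 6.2) / 0.7167 = 2.2/0.7167 = 3.07 cmH2O·s/L.
C = Vt/(Pplat − PEEP) = 560.0 / (6.2 − 0) = 560.0/6.2 = 90.323 mL/cmH2O.
τ = R × C = 3.07 × 0.09032 L/cmH2O = 0.2773 s.
Fraction remaining = e^(−Te/τ) = e^(−0.39/0.2773) = 0.245.
Trapped volume = 560.0 × 0.245 = 137.2 mL.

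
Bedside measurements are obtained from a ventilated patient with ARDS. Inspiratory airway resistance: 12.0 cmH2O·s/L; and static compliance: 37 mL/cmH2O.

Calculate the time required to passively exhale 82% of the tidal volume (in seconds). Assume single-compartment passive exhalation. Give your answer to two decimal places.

τ = R × C = 12.0 × 37 mL/cmH2O = 12.0 × 0.037 L/cmH2O = 0.444 s.
Exhaled fraction f = 1 − e^(−t/τ) → t = −τ·ln(1 − f) = −0.444·ln(0.18) = 0.7614 s.

0.76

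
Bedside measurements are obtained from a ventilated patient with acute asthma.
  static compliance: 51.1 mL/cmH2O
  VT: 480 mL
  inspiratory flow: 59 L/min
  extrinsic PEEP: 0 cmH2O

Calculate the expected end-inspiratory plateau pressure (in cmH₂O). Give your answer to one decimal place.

Pplat = PEEP + Vt / Cstat = 0 + 480 / 51.1 = 0 + 9.393 = 9.393 cmH2O.

9.4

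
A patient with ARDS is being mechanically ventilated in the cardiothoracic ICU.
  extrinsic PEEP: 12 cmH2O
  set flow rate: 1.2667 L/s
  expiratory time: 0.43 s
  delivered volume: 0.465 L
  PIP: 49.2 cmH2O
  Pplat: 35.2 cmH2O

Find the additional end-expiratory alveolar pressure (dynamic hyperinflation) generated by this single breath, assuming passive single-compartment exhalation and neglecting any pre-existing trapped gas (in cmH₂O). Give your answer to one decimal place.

3.3

R = (PIP − Pplat)/V̇ = (49.2 − 35.2) / 1.2667 = 14.0/1.2667 = 11.052 cmH2O·s/L.
C = Vt/(Pplat − PEEP) = 465.0 / (35.2 − 12) = 465.0/23.2 = 20.043 mL/cmH2O.
τ = R × C = 11.052 × 0.02004 L/cmH2O = 0.2215 s.
Fraction remaining = e^(−Te/τ) = e^(−0.43/0.2215) = 0.1435; trapped volume = 465.0 × 0.1435 = 66.728 mL.
Additional alveolar pressure from trapping ≈ V_trapped / C = 66.728 / 20.043 = 3.329 cmH2O.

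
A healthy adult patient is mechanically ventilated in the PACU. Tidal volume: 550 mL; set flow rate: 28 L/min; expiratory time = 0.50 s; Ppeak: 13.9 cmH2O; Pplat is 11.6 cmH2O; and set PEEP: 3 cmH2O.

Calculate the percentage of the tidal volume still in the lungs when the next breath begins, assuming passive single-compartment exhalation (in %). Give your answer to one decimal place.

20.5

Flow: 28 L/min ÷ 60 = 0.4667 L/s.
R = (PIP − Pplat)/V̇ = (13.9 − 11.6) / 0.4667 = 2.3/0.4667 = 4.928 cmH2O·s/L.
C = Vt/(Pplat − PEEP) = 550.0 / (11.6 − 3) = 550.0/8.6 = 63.953 mL/cmH2O.
τ = R × C = 4.928 × 0.06395 L/cmH2O = 0.3151 s.
Fraction remaining at end-expiration = e^(−Te/τ) = e^(−0.50/0.3151) = 0.2046 → 20.46%.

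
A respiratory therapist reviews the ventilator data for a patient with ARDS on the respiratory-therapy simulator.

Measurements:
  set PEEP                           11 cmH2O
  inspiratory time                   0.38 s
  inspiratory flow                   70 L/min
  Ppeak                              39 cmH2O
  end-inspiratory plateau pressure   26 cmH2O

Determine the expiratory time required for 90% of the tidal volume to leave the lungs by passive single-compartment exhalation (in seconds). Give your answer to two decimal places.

Flow: 70 L/min ÷ 60 = 1.1667 L/s.
Vt = flow × Ti = 1.1667 L/s × 0.38 s × 1000 mL/L = 443.35 mL.
R = (PIP − Pplat)/V̇ = (39 − 26) / 1.1667 = 13.0/1.1667 = 11.143 cmH2O·s/L.
C = Vt/(Pplat − PEEP) = 443.35 / (26 − 11) = 443.35/15.0 = 29.557 mL/cmH2O.
τ = R × C = 11.143 × 0.02956 L/cmH2O = 0.3294 s.
t = −τ·ln(1 − 0.90) = −0.3294·ln(0.1) = 0.7585 s.

0.76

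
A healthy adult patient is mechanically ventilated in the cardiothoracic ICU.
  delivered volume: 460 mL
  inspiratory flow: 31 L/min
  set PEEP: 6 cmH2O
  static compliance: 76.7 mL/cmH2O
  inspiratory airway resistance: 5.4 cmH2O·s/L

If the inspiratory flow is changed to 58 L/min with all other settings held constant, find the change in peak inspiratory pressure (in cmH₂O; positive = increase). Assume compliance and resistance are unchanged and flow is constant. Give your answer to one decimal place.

2.4

Flow: 31 L/min ÷ 60 = 0.5167 L/s.
New flow: 58 L/min ÷ 60 = 0.9667 L/s.
PIP = Vt/C + R·V̇ + PEEP (constant-flow equation of motion).
Only the resistive term changes: ΔPIP = R × ΔV̇ = 5.4 × (0.9667 − 0.5167) = 5.4 × 0.45 = 2.43 cmH2O.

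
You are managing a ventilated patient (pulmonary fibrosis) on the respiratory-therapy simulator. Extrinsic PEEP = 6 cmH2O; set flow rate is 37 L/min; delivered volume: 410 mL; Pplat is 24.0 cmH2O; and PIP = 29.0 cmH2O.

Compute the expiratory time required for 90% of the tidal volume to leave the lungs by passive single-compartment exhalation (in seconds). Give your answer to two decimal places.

Flow: 37 L/min ÷ 60 = 0.6167 L/s.
R = (PIP − Pplat)/V̇ = (29.0 − 24.0) / 0.6167 = 5.0/0.6167 = 8.108 cmH2O·s/L.
C = Vt/(Pplat − PEEP) = 410.0 / (24.0 − 6) = 410.0/18.0 = 22.778 mL/cmH2O.
τ = R × C = 8.108 × 0.02278 L/cmH2O = 0.1847 s.
t = −τ·ln(1 − 0.90) = −0.1847·ln(0.1) = 0.4253 s.

0.43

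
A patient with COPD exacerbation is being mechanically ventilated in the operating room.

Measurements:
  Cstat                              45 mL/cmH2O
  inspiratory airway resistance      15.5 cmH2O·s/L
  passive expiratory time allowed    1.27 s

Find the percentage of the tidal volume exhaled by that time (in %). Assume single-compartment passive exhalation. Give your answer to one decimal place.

83.8

τ = R × C = 15.5 × 45 mL/cmH2O = 15.5 × 0.045 L/cmH2O = 0.6975 s.
Passive exhalation: V(t)/V₀ = e^(−t/τ) = e^(−1.27/0.6975) = 0.1619.
Fraction exhaled = 1 − 0.1619 = 0.8381 → 83.81%.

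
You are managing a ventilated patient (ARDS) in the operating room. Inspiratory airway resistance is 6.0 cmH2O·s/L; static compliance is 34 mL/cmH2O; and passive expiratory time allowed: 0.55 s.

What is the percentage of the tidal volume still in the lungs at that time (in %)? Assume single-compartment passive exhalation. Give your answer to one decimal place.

6.7

τ = R × C = 6.0 × 34 mL/cmH2O = 6.0 × 0.034 L/cmH2O = 0.204 s.
Passive exhalation: V(t)/V₀ = e^(−t/τ) = e^(−0.55/0.204) = 0.06747.
Fraction remaining = 0.06747 → 6.747%.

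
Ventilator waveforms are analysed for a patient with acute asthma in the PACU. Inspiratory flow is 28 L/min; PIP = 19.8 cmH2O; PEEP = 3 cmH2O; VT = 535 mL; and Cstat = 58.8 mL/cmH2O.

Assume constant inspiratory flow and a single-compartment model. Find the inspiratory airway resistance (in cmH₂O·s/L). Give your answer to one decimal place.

16.5

Flow: 28 L/min ÷ 60 = 0.4667 L/s.
Equation of motion (constant flow): PIP = Vt/C + R·V̇ + PEEP.
R·V̇ = PIP − Vt/C − PEEP = 19.8 − 535/58.8 − 3 = 19.8 − 9.099 − 3 = 7.701 cmH2O.
R = 7.701 / 0.4667 = 16.501 cmH2O·s/L.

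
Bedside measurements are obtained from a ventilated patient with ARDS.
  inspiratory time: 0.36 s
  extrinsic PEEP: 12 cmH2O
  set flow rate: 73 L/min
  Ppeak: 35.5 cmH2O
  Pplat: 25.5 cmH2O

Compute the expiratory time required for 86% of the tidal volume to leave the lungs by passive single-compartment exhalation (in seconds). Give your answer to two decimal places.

Flow: 73 L/min ÷ 60 = 1.2167 L/s.
Vt = flow × Ti = 1.2167 L/s × 0.36 s × 1000 mL/L = 438.01 mL.
R = (PIP − Pplat)/V̇ = (35.5 − 25.5) / 1.2167 = 10.0/1.2167 = 8.219 cmH2O·s/L.
C = Vt/(Pplat − PEEP) = 438.01 / (25.5 − 12) = 438.01/13.5 = 32.445 mL/cmH2O.
τ = R × C = 8.219 × 0.03245 L/cmH2O = 0.2667 s.
t = −τ·ln(1 − 0.86) = −0.2667·ln(0.14) = 0.5244 s.

0.52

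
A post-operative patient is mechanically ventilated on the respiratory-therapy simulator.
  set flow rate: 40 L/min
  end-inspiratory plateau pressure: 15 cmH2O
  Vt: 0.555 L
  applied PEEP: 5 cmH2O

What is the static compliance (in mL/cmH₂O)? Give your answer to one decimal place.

55.5

Cstat = Vt / (Pplat − PEEP) = 555 / (15 − 5) = 555 / 10.0 = 55.5 mL/cmH2O.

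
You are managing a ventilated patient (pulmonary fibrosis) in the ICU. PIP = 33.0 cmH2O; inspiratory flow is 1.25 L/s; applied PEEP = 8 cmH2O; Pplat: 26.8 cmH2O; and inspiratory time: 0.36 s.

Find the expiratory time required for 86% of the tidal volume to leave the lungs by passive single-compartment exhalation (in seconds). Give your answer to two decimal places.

0.23

Vt = flow × Ti = 1.25 L/s × 0.36 s × 1000 mL/L = 450.0 mL.
R = (PIP − Pplat)/V̇ = (33.0 − 26.8) / 1.25 = 6.2/1.25 = 4.96 cmH2O·s/L.
C = Vt/(Pplat − PEEP) = 450.0 / (26.8 − 8) = 450.0/18.8 = 23.936 mL/cmH2O.
τ = R × C = 4.96 × 0.02394 L/cmH2O = 0.1187 s.
t = −τ·ln(1 − 0.86) = −0.1187·ln(0.14) = 0.2334 s.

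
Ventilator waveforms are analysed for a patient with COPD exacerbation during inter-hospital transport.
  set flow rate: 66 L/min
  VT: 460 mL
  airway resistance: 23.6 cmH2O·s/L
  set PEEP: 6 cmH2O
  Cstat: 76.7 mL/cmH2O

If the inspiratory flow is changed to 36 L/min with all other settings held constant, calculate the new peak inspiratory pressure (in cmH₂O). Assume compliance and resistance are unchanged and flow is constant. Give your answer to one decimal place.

Flow: 66 L/min ÷ 60 = 1.1 L/s.
New flow: 36 L/min ÷ 60 = 0.6 L/s.
PIP = Vt/C + R·V̇ + PEEP (constant-flow equation of motion).
Only the resistive term changes: ΔPIP = R × ΔV̇ = 23.6 × (0.6 − 1.1) = 23.6 × -0.5 = -11.8 cmH2O.
Original PIP = 460/76.7 + 23.6×1.1 + 6 = 37.957 cmH2O; new PIP = 37.957 + (-11.8) = 26.157 cmH2O.

26.2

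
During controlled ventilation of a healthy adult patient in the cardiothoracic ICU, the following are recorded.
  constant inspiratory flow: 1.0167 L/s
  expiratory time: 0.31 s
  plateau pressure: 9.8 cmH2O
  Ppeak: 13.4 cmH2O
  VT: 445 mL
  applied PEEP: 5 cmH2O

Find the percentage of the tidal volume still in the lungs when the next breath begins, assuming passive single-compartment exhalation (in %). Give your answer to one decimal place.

38.9

R = (PIP − Pplat)/V̇ = (13.4 − 9.8) / 1.0167 = 3.6/1.0167 = 3.541 cmH2O·s/L.
C = Vt/(Pplat − PEEP) = 445.0 / (9.8 − 5) = 445.0/4.8 = 92.708 mL/cmH2O.
τ = R × C = 3.541 × 0.09271 L/cmH2O = 0.3283 s.
Fraction remaining at end-expiration = e^(−Te/τ) = e^(−0.31/0.3283) = 0.389 → 38.9%.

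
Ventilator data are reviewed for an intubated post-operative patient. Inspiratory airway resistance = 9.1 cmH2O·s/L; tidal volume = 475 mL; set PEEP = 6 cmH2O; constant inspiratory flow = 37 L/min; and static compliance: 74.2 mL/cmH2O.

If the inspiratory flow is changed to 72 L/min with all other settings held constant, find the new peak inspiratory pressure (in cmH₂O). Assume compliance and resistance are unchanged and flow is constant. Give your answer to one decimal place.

Flow: 37 L/min ÷ 60 = 0.6167 L/s.
New flow: 72 L/min ÷ 60 = 1.2 L/s.
PIP = Vt/C + R·V̇ + PEEP (constant-flow equation of motion).
Only the resistive term changes: ΔPIP = R × ΔV̇ = 9.1 × (1.2 − 0.6167) = 9.1 × 0.5833 = 5.308 cmH2O.
Original PIP = 475/74.2 + 9.1×0.6167 + 6 = 18.014 cmH2O; new PIP = 18.014 + (5.308) = 23.322 cmH2O.

23.3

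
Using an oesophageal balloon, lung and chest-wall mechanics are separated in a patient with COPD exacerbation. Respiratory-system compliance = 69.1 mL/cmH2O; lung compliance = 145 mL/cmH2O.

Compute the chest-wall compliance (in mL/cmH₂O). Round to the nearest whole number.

132

1/Ccw = 1/Crs − 1/CL.
1/Ccw = 1/69.1 − 1/145 = 0.007575.
Ccw = 132.01 mL/cmH2O.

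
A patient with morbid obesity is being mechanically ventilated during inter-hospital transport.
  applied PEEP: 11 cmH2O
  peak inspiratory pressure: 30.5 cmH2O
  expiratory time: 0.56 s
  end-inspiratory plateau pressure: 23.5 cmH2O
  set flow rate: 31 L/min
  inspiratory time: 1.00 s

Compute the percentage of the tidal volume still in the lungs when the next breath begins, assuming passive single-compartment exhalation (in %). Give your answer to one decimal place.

36.8

Flow: 31 L/min ÷ 60 = 0.5167 L/s.
Vt = flow × Ti = 0.5167 L/s × 1.00 s × 1000 mL/L = 516.7 mL.
R = (PIP − Pplat)/V̇ = (30.5 − 23.5) / 0.5167 = 7.0/0.5167 = 13.548 cmH2O·s/L.
C = Vt/(Pplat − PEEP) = 516.7 / (23.5 − 11) = 516.7/12.5 = 41.336 mL/cmH2O.
τ = R × C = 13.548 × 0.04134 L/cmH2O = 0.5601 s.
Fraction remaining at end-expiration = e^(−Te/τ) = e^(−0.56/0.5601) = 0.3679 → 36.79%.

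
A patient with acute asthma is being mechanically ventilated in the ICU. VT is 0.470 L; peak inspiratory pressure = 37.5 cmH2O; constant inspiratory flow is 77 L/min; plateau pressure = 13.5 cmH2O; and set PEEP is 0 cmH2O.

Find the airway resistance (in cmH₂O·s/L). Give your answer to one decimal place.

18.7

Flow: 77 L/min ÷ 60 = 1.2833 L/s.
Raw = (PIP − Pplat) / flow = (37.5 − 13.5) / 1.2833 = 24.0 / 1.2833 = 18.702 cmH2O·s/L.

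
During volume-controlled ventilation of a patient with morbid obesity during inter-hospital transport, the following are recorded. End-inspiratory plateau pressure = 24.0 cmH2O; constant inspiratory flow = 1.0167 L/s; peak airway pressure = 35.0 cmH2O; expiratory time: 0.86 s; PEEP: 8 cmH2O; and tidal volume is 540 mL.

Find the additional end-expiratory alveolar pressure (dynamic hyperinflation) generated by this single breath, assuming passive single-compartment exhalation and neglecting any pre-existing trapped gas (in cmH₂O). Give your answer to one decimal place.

R = (PIP − Pplat)/V̇ = (35.0 − 24.0) / 1.0167 = 11.0/1.0167 = 10.819 cmH2O·s/L.
C = Vt/(Pplat − PEEP) = 540.0 / (24.0 − 8) = 540.0/16.0 = 33.75 mL/cmH2O.
τ = R × C = 10.819 × 0.03375 L/cmH2O = 0.3651 s.
Fraction remaining = e^(−Te/τ) = e^(−0.86/0.3651) = 0.09484; trapped volume = 540.0 × 0.09484 = 51.214 mL.
Additional alveolar pressure from trapping ≈ V_trapped / C = 51.214 / 33.75 = 1.517 cmH2O.

1.5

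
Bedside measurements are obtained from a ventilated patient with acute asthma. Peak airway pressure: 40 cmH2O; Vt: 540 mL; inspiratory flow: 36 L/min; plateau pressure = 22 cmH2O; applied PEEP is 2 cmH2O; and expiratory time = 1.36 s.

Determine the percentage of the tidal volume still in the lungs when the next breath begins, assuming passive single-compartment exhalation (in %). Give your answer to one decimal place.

Flow: 36 L/min ÷ 60 = 0.6 L/s.
R = (PIP − Pplat)/V̇ = (40 − 22) / 0.6 = 18.0/0.6 = 30.0 cmH2O·s/L.
C = Vt/(Pplat − PEEP) = 540.0 / (22 − 2) = 540.0/20.0 = 27.0 mL/cmH2O.
τ = R × C = 30.0 × 0.027 L/cmH2O = 0.81 s.
Fraction remaining at end-expiration = e^(−Te/τ) = e^(−1.36/0.81) = 0.1866 → 18.66%.

18.7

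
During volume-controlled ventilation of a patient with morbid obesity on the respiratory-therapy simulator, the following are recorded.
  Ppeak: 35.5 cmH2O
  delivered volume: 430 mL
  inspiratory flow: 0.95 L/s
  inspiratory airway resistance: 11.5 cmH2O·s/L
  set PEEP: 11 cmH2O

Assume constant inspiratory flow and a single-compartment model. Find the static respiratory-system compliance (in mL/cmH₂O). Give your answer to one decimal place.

Equation of motion (constant flow): PIP = Vt/C + R·V̇ + PEEP.
Vt/C = PIP − R·V̇ − PEEP = 35.5 − 11.5×0.95 − 11 = 35.5 − 10.925 − 11 = 13.575 cmH2O.
C = Vt / 13.575 = 430 / 13.575 = 31.676 mL/cmH2O.

31.7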